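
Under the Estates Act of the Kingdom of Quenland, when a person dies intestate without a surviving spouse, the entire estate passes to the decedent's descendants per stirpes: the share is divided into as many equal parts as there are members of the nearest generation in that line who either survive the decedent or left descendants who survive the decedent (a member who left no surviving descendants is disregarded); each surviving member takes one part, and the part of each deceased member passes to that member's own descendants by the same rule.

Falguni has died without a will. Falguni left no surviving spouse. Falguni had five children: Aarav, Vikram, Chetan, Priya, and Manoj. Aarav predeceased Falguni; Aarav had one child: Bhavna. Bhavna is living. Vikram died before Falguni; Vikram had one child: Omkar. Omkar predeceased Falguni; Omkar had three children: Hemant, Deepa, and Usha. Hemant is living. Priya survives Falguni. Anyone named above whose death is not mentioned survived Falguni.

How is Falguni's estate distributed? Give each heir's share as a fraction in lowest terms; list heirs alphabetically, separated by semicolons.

There is no surviving spouse, so the entire estate passes to Falguni's descendants per stirpes.
The estate is divided into 5 equal shares of 1/5 among Aarav, Vikram, Chetan, Priya, Manoj.
Aarav predeceased; the 1/5 allotted to Aarav's branch passes to Aarav's issue by representation.
Bhavna is the sole taker at this level and receives the full 1/5.
Vikram predeceased; the 1/5 allotted to Vikram's branch passes to Vikram's issue by representation.
Omkar's line is the sole branch at this level, so the full 1/5 passes to Omkar's issue by representation.
The 1/5 is divided into 3 equal shares of 1/15 among Hemant, Deepa, Usha.
Hemant is living and takes 1/15.
Deepa is living and takes 1/15.
Usha is living and takes 1/15.
Chetan is living and takes 1/5.
Priya is living and takes 1/5.
Manoj is living and takes 1/5.

Bhavna 1/5; Chetan 1/5; Deepa 1/15; Hemant 1/15; Manoj 1/5; Priya 1/5; Usha 1/15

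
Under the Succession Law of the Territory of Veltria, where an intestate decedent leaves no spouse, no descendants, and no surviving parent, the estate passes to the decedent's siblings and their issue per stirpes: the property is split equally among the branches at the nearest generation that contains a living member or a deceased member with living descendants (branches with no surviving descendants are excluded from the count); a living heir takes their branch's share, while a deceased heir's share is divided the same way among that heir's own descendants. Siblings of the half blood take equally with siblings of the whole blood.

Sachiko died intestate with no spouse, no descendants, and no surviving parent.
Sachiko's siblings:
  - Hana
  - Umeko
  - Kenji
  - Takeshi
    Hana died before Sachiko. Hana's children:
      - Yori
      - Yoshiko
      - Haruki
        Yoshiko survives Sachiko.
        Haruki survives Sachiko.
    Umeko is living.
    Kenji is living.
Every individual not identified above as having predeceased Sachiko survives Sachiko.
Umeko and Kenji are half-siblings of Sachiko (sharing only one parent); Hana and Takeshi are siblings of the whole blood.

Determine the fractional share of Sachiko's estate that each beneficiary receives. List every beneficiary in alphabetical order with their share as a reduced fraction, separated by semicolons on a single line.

No spouse, descendants, or parent survives, so the estate passes to Sachiko's siblings per stirpes.
Half-blood and whole-blood siblings take equally under the stated rule.
The estate is divided into 4 equal shares of 1/4 among Hana, Umeko, Kenji, Takeshi.
Hana predeceased; the 1/4 allotted to Hana's branch passes to Hana's issue by representation.
The 1/4 is divided into 3 equal shares of 1/12 among Yori, Yoshiko, Haruki.
Yori is living and takes 1/12.
Yoshiko is living and takes 1/12.
Haruki is living and takes 1/12.
Umeko is living and takes 1/4.
Kenji is living and takes 1/4.
Takeshi is living and takes 1/4.

Haruki 1/12; Kenji 1/4; Takeshi 1/4; Umeko 1/4; Yori 1/12; Yoshiko 1/12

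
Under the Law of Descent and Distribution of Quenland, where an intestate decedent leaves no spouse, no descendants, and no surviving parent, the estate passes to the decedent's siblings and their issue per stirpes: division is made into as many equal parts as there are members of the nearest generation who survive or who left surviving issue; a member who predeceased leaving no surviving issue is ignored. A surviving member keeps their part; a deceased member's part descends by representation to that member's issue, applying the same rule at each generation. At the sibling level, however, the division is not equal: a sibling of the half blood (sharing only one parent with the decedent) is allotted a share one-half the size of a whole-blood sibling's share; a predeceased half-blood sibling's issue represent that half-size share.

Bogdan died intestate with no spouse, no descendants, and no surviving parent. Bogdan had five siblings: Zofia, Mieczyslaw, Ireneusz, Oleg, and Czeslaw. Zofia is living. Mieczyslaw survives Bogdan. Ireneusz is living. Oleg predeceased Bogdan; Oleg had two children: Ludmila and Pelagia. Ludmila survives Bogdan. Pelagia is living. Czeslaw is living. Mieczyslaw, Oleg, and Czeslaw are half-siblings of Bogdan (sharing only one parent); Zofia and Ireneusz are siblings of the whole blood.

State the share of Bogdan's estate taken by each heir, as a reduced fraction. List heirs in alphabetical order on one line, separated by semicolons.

Czeslaw 1/7; Ireneusz 2/7; Ludmila 1/14; Mieczyslaw 1/7; Pelagia 1/14; Zofia 2/7

No spouse, descendants, or parent survives, so the estate passes to Bogdan's siblings per stirpes.
Half-blood siblings count for one-half the weight of whole-blood siblings at the initial division.
Dividing 1 in proportion to weights (total weight 7/2): Zofia (weight 1) → 2/7; Mieczyslaw (weight 1/2) → 1/7; Ireneusz (weight 1) → 2/7; Oleg (weight 1/2) → 1/7; Czeslaw (weight 1/2) → 1/7.
Zofia is living and takes 2/7.
Mieczyslaw is living and takes 1/7.
Ireneusz is living and takes 2/7.
Oleg predeceased; the 1/7 allotted to Oleg's branch passes to Oleg's issue by representation.
The 1/7 is divided into 2 equal shares of 1/14 among Ludmila, Pelagia.
Ludmila is living and takes 1/14.
Pelagia is living and takes 1/14.
Czeslaw is living and takes 1/7.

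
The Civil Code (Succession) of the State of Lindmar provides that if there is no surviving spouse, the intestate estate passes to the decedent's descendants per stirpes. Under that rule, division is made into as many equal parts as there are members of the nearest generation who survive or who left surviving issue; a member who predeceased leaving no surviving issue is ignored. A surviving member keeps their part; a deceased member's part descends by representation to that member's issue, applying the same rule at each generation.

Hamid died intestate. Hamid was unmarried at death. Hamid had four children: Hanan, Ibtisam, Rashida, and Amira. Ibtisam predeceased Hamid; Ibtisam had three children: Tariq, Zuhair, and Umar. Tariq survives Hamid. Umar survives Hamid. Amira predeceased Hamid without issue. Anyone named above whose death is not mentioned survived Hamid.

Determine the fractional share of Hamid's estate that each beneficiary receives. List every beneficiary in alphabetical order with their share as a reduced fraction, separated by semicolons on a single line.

Hanan 1/3; Rashida 1/3; Tariq 1/9; Umar 1/9; Zuhair 1/9

There is no surviving spouse, so the entire estate passes to Hamid's descendants per stirpes.
Amira left no surviving issue, so that branch lapses and is disregarded.
The estate is divided into 3 equal shares of 1/3 among Hanan, Ibtisam, Rashida.
Hanan is living and takes 1/3.
Ibtisam predeceased; the 1/3 allotted to Ibtisam's branch passes to Ibtisam's issue by representation.
The 1/3 is divided into 3 equal shares of 1/9 among Tariq, Zuhair, Umar.
Tariq is living and takes 1/9.
Zuhair is living and takes 1/9.
Umar is living and takes 1/9.
Rashida is living and takes 1/3.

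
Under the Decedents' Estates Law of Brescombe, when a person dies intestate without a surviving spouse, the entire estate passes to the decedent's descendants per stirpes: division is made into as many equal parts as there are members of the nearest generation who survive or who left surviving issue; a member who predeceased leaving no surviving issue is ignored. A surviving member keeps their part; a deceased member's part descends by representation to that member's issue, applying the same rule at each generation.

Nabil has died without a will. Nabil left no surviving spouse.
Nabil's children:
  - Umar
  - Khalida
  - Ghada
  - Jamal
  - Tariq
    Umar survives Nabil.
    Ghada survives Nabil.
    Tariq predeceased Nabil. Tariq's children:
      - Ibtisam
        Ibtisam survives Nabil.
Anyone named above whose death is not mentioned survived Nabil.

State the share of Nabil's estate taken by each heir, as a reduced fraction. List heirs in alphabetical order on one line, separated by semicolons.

There is no surviving spouse, so the entire estate passes to Nabil's descendants per stirpes.
The estate is divided into 5 equal shares of 1/5 among Umar, Khalida, Ghada, Jamal, Tariq.
Umar is living and takes 1/5.
Khalida is living and takes 1/5.
Ghada is living and takes 1/5.
Jamal is living and takes 1/5.
Tariq predeceased; the 1/5 allotted to Tariq's branch passes to Tariq's issue by representation.
Ibtisam is the sole taker at this level and receives the full 1/5.

Ghada 1/5; Ibtisam 1/5; Jamal 1/5; Khalida 1/5; Umar 1/5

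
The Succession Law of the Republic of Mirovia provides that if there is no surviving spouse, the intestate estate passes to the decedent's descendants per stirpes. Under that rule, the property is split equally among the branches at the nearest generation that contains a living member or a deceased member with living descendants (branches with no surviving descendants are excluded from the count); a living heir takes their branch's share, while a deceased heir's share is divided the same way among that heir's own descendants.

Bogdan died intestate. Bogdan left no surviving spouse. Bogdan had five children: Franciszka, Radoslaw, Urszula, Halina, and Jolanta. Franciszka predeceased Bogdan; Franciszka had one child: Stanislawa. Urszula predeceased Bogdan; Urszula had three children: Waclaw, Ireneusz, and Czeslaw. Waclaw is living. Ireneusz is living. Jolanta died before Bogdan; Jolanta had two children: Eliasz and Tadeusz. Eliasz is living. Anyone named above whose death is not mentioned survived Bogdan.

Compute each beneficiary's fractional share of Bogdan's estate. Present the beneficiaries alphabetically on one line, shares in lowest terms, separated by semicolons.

Czeslaw 1/15; Eliasz 1/10; Halina 1/5; Ireneusz 1/15; Radoslaw 1/5; Stanislawa 1/5; Tadeusz 1/10; Waclaw 1/15

There is no surviving spouse, so the entire estate passes to Bogdan's descendants per stirpes.
The estate is divided into 5 equal shares of 1/5 among Franciszka, Radoslaw, Urszula, Halina, Jolanta.
Franciszka predeceased; the 1/5 allotted to Franciszka's branch passes to Franciszka's issue by representation.
Stanislawa is the sole taker at this level and receives the full 1/5.
Radoslaw is living and takes 1/5.
Urszula predeceased; the 1/5 allotted to Urszula's branch passes to Urszula's issue by representation.
The 1/5 is divided into 3 equal shares of 1/15 among Waclaw, Ireneusz, Czeslaw.
Waclaw is living and takes 1/15.
Ireneusz is living and takes 1/15.
Czeslaw is living and takes 1/15.
Halina is living and takes 1/5.
Jolanta predeceased; the 1/5 allotted to Jolanta's branch passes to Jolanta's issue by representation.
The 1/5 is divided into 2 equal shares of 1/10 among Eliasz, Tadeusz.
Eliasz is living and takes 1/10.
Tadeusz is living and takes 1/10.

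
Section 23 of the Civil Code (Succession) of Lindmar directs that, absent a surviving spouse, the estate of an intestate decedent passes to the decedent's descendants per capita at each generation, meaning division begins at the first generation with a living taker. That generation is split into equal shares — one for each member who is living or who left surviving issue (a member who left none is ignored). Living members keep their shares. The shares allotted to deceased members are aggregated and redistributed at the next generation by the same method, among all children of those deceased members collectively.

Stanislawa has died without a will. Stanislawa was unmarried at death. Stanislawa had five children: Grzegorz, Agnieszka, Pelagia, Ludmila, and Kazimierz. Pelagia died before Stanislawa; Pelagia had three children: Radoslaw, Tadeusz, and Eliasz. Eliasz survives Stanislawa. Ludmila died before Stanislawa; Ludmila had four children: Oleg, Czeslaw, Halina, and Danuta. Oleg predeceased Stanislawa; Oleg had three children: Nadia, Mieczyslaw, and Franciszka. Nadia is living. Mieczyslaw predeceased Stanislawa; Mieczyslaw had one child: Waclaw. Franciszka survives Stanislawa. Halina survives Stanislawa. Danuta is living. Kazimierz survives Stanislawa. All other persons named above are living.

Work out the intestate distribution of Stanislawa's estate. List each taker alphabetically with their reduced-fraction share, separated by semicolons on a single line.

There is no surviving spouse, so the entire estate passes to Stanislawa's descendants per capita at each generation.
At generation 1 (Grzegorz, Agnieszka, Pelagia, Ludmila, Kazimierz) there are 5 shares of (1)/5 = 1/5 each.
Living: Grzegorz, Agnieszka, and Kazimierz — each takes 1/5.
Deceased: Pelagia and Ludmila. Their combined 2/5 is pooled and carried to generation 2.
At generation 2 (Radoslaw, Tadeusz, Eliasz, Oleg, Czeslaw, Halina, Danuta) there are 7 shares of (2/5)/7 = 2/35 each.
Living: Radoslaw, Tadeusz, Eliasz, Czeslaw, Halina, and Danuta — each takes 2/35.
Deceased: Oleg. That 2/35 share is carried to generation 3.
At generation 3 (Nadia, Mieczyslaw, Franciszka) there are 3 shares of (2/35)/3 = 2/105 each.
Living: Nadia and Franciszka — each takes 2/105.
Deceased: Mieczyslaw. That 2/105 share is carried to generation 4.
At generation 4 (Waclaw) there are 1 shares of (2/105)/1 = 2/105 each.
Living: Waclaw — each takes 2/105.

Agnieszka 1/5; Czeslaw 2/35; Danuta 2/35; Eliasz 2/35; Franciszka 2/105; Grzegorz 1/5; Halina 2/35; Kazimierz 1/5; Nadia 2/105; Radoslaw 2/35; Tadeusz 2/35; Waclaw 2/105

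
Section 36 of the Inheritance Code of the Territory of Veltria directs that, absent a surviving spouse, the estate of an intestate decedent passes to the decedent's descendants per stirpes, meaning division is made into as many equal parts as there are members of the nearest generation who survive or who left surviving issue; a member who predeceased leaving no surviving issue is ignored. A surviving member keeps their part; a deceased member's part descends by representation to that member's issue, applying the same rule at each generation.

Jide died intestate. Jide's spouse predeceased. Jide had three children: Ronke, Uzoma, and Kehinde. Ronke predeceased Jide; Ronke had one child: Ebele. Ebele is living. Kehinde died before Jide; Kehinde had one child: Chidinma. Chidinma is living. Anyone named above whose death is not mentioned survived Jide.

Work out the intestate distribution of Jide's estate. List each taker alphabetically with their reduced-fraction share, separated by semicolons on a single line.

Chidinma 1/3; Ebele 1/3; Uzoma 1/3

There is no surviving spouse, so the entire estate passes to Jide's descendants per stirpes.
The estate is divided into 3 equal shares of 1/3 among Ronke, Uzoma, Kehinde.
Ronke predeceased; the 1/3 allotted to Ronke's branch passes to Ronke's issue by representation.
Ebele is the sole taker at this level and receives the full 1/3.
Uzoma is living and takes 1/3.
Kehinde predeceased; the 1/3 allotted to Kehinde's branch passes to Kehinde's issue by representation.
Chidinma is the sole taker at this level and receives the full 1/3.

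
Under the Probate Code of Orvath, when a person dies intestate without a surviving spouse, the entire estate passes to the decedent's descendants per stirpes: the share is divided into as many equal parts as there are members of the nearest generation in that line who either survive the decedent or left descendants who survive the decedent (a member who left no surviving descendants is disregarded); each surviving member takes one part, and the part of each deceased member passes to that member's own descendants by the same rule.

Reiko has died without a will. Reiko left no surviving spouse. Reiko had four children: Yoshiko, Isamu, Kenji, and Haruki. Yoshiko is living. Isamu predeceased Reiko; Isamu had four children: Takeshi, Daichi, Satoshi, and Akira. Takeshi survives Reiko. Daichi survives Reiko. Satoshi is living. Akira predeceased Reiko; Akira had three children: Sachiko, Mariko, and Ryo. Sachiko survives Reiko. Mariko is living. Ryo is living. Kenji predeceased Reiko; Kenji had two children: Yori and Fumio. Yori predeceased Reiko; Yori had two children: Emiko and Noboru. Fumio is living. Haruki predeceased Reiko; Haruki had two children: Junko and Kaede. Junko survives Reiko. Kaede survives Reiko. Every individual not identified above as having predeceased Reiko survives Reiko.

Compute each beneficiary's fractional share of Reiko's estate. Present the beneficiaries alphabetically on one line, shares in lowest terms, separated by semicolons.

There is no surviving spouse, so the entire estate passes to Reiko's descendants per stirpes.
The estate is divided into 4 equal shares of 1/4 among Yoshiko, Isamu, Kenji, Haruki.
Yoshiko is living and takes 1/4.
Isamu predeceased; the 1/4 allotted to Isamu's branch passes to Isamu's issue by representation.
The 1/4 is divided into 4 equal shares of 1/16 among Takeshi, Daichi, Satoshi, Akira.
Takeshi is living and takes 1/16.
Daichi is living and takes 1/16.
Satoshi is living and takes 1/16.
Akira predeceased; the 1/16 allotted to Akira's branch passes to Akira's issue by representation.
The 1/16 is divided into 3 equal shares of 1/48 among Sachiko, Mariko, Ryo.
Sachiko is living and takes 1/48.
Mariko is living and takes 1/48.
Ryo is living and takes 1/48.
Kenji predeceased; the 1/4 allotted to Kenji's branch passes to Kenji's issue by representation.
The 1/4 is divided into 2 equal shares of 1/8 among Yori, Fumio.
Yori predeceased; the 1/8 allotted to Yori's branch passes to Yori's issue by representation.
The 1/8 is divided into 2 equal shares of 1/16 among Emiko, Noboru.
Emiko is living and takes 1/16.
Noboru is living and takes 1/16.
Fumio is living and takes 1/8.
Haruki predeceased; the 1/4 allotted to Haruki's branch passes to Haruki's issue by representation.
The 1/4 is divided into 2 equal shares of 1/8 among Junko, Kaede.
Junko is living and takes 1/8.
Kaede is living and takes 1/8.

Daichi 1/16; Emiko 1/16; Fumio 1/8; Junko 1/8; Kaede 1/8; Mariko 1/48; Noboru 1/16; Ryo 1/48; Sachiko 1/48; Satoshi 1/16; Takeshi 1/16; Yoshiko 1/4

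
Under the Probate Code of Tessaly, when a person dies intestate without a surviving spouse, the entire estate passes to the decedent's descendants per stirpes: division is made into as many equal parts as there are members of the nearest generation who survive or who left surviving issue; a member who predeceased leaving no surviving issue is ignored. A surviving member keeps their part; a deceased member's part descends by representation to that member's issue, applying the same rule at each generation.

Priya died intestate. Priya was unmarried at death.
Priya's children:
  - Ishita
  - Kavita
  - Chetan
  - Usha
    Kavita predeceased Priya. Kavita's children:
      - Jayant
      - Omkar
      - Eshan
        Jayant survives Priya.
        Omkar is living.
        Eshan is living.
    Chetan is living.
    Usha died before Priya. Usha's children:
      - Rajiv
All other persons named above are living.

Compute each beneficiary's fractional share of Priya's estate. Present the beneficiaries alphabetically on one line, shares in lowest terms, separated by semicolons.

Chetan 1/4; Eshan 1/12; Ishita 1/4; Jayant 1/12; Omkar 1/12; Rajiv 1/4

There is no surviving spouse, so the entire estate passes to Priya's descendants per stirpes.
The estate is divided into 4 equal shares of 1/4 among Ishita, Kavita, Chetan, Usha.
Ishita is living and takes 1/4.
Kavita predeceased; the 1/4 allotted to Kavita's branch passes to Kavita's issue by representation.
The 1/4 is divided into 3 equal shares of 1/12 among Jayant, Omkar, Eshan.
Jayant is living and takes 1/12.
Omkar is living and takes 1/12.
Eshan is living and takes 1/12.
Chetan is living and takes 1/4.
Usha predeceased; the 1/4 allotted to Usha's branch passes to Usha's issue by representation.
Rajiv is the sole taker at this level and receives the full 1/4.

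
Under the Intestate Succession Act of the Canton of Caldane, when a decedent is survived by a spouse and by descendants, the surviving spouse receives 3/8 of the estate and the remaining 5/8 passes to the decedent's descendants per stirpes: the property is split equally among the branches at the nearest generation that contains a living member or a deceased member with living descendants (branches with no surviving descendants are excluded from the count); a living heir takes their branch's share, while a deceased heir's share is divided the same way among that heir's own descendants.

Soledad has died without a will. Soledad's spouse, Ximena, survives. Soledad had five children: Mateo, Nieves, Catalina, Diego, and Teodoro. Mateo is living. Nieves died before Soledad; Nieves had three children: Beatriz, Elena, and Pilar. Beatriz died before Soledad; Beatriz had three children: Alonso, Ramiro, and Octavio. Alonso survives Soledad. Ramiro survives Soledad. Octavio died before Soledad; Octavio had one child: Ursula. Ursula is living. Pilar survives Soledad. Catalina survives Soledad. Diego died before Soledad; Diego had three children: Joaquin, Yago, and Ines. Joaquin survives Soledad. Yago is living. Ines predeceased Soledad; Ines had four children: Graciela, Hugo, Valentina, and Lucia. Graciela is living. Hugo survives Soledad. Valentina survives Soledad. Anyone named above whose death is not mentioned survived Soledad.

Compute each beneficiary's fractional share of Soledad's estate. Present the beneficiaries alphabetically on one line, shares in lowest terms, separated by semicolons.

Alonso 1/72; Catalina 1/8; Elena 1/24; Graciela 1/96; Hugo 1/96; Joaquin 1/24; Lucia 1/96; Mateo 1/8; Pilar 1/24; Ramiro 1/72; Teodoro 1/8; Ursula 1/72; Valentina 1/96; Ximena 3/8; Yago 1/24

Ximena, as surviving spouse, takes 3/8.
The remaining 5/8 passes to Soledad's descendants per stirpes.
The 5/8 is divided into 5 equal shares of 1/8 among Mateo, Nieves, Catalina, Diego, Teodoro.
Mateo is living and takes 1/8.
Nieves predeceased; the 1/8 allotted to Nieves's branch passes to Nieves's issue by representation.
The 1/8 is divided into 3 equal shares of 1/24 among Beatriz, Elena, Pilar.
Beatriz predeceased; the 1/24 allotted to Beatriz's branch passes to Beatriz's issue by representation.
The 1/24 is divided into 3 equal shares of 1/72 among Alonso, Ramiro, Octavio.
Alonso is living and takes 1/72.
Ramiro is living and takes 1/72.
Octavio predeceased; the 1/72 allotted to Octavio's branch passes to Octavio's issue by representation.
Ursula is the sole taker at this level and receives the full 1/72.
Elena is living and takes 1/24.
Pilar is living and takes 1/24.
Catalina is living and takes 1/8.
Diego predeceased; the 1/8 allotted to Diego's branch passes to Diego's issue by representation.
The 1/8 is divided into 3 equal shares of 1/24 among Joaquin, Yago, Ines.
Joaquin is living and takes 1/24.
Yago is living and takes 1/24.
Ines predeceased; the 1/24 allotted to Ines's branch passes to Ines's issue by representation.
The 1/24 is divided into 4 equal shares of 1/96 among Graciela, Hugo, Valentina, Lucia.
Graciela is living and takes 1/96.
Hugo is living and takes 1/96.
Valentina is living and takes 1/96.
Lucia is living and takes 1/96.
Teodoro is living and takes 1/8.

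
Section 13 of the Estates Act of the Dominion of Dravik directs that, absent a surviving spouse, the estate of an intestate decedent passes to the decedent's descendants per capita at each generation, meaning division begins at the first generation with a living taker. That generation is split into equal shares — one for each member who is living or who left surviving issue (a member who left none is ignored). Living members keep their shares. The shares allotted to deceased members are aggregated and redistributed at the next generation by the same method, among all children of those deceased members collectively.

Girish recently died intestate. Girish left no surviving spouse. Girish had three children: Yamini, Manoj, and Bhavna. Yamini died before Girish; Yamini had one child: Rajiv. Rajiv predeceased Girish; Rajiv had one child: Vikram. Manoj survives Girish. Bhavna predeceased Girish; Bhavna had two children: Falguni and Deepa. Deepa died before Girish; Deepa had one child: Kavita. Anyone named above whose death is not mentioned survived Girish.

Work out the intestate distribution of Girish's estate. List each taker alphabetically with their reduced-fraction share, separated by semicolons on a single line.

There is no surviving spouse, so the entire estate passes to Girish's descendants per capita at each generation.
At generation 1 (Yamini, Manoj, Bhavna) there are 3 shares of (1)/3 = 1/3 each.
Living: Manoj — each takes 1/3.
Deceased: Yamini and Bhavna. Their combined 2/3 is pooled and carried to generation 2.
At generation 2 (Rajiv, Falguni, Deepa) there are 3 shares of (2/3)/3 = 2/9 each.
Living: Falguni — each takes 2/9.
Deceased: Rajiv and Deepa. Their combined 4/9 is pooled and carried to generation 3.
At generation 3 (Vikram, Kavita) there are 2 shares of (4/9)/2 = 2/9 each.
Living: Vikram and Kavita — each takes 2/9.

Falguni 2/9; Kavita 2/9; Manoj 1/3; Vikram 2/9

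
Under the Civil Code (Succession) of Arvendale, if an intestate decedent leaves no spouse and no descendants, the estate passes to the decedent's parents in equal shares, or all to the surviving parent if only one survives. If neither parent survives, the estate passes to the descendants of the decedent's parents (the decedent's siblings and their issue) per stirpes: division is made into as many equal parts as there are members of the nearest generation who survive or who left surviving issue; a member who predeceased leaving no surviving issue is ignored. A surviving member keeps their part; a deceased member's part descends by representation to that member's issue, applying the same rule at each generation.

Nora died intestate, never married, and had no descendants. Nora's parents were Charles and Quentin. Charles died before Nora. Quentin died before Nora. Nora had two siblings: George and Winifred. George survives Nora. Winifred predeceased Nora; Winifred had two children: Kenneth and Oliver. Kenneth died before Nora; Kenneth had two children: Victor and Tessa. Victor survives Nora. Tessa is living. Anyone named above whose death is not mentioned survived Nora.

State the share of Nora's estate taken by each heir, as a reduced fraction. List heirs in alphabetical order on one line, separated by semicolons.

Neither parent survives and there are no descendants, so the estate passes to Nora's siblings and their issue per stirpes.
The estate is divided into 2 equal shares of 1/2 among George, Winifred.
George is living and takes 1/2.
Winifred predeceased; the 1/2 allotted to Winifred's branch passes to Winifred's issue by representation.
The 1/2 is divided into 2 equal shares of 1/4 among Kenneth, Oliver.
Kenneth predeceased; the 1/4 allotted to Kenneth's branch passes to Kenneth's issue by representation.
The 1/4 is divided into 2 equal shares of 1/8 among Victor, Tessa.
Victor is living and takes 1/8.
Tessa is living and takes 1/8.
Oliver is living and takes 1/4.

George 1/2; Oliver 1/4; Tessa 1/8; Victor 1/8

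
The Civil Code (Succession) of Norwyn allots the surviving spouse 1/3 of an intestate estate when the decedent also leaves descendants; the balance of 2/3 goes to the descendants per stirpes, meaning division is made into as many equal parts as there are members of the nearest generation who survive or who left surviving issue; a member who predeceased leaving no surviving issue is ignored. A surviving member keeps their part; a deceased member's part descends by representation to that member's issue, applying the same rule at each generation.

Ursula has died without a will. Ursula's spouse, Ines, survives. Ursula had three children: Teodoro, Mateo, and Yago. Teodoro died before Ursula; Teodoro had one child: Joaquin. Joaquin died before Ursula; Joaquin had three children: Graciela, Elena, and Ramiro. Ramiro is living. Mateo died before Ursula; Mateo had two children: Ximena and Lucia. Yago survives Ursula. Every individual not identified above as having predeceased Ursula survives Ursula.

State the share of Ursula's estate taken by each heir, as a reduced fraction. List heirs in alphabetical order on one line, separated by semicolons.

Ines, as surviving spouse, takes 1/3.
The remaining 2/3 passes to Ursula's descendants per stirpes.
The 2/3 is divided into 3 equal shares of 2/9 among Teodoro, Mateo, Yago.
Teodoro predeceased; the 2/9 allotted to Teodoro's branch passes to Teodoro's issue by representation.
Joaquin's line is the sole branch at this level, so the full 2/9 passes to Joaquin's issue by representation.
The 2/9 is divided into 3 equal shares of 2/27 among Graciela, Elena, Ramiro.
Graciela is living and takes 2/27.
Elena is living and takes 2/27.
Ramiro is living and takes 2/27.
Mateo predeceased; the 2/9 allotted to Mateo's branch passes to Mateo's issue by representation.
The 2/9 is divided into 2 equal shares of 1/9 among Ximena, Lucia.
Ximena is living and takes 1/9.
Lucia is living and takes 1/9.
Yago is living and takes 2/9.

Elena 2/27; Graciela 2/27; Ines 1/3; Lucia 1/9; Ramiro 2/27; Ximena 1/9; Yago 2/9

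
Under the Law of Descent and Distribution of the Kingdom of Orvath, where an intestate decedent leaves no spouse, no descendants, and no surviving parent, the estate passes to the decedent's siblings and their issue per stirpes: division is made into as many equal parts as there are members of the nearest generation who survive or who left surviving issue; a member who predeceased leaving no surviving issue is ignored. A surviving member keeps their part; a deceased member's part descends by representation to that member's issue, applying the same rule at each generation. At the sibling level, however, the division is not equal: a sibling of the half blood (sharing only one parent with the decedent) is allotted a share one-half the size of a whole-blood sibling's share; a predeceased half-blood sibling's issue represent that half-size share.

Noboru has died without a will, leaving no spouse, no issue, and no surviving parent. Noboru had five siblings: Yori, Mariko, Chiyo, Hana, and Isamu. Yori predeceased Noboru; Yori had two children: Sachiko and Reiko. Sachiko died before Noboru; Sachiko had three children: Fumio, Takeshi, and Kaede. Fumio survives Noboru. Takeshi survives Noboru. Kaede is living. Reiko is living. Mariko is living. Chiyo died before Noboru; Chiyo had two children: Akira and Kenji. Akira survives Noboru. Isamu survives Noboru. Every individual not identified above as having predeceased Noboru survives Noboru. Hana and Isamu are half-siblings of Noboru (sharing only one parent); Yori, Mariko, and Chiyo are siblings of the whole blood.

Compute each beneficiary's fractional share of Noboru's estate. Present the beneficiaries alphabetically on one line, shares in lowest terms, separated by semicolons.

Akira 1/8; Fumio 1/24; Hana 1/8; Isamu 1/8; Kaede 1/24; Kenji 1/8; Mariko 1/4; Reiko 1/8; Takeshi 1/24

No spouse, descendants, or parent survives, so the estate passes to Noboru's siblings per stirpes.
Half-blood siblings count for one-half the weight of whole-blood siblings at the initial division.
Dividing 1 in proportion to weights (total weight 4): Yori (weight 1) → 1/4; Mariko (weight 1) → 1/4; Chiyo (weight 1) → 1/4; Hana (weight 1/2) → 1/8; Isamu (weight 1/2) → 1/8.
Yori predeceased; the 1/4 allotted to Yori's branch passes to Yori's issue by representation.
The 1/4 is divided into 2 equal shares of 1/8 among Sachiko, Reiko.
Sachiko predeceased; the 1/8 allotted to Sachiko's branch passes to Sachiko's issue by representation.
The 1/8 is divided into 3 equal shares of 1/24 among Fumio, Takeshi, Kaede.
Fumio is living and takes 1/24.
Takeshi is living and takes 1/24.
Kaede is living and takes 1/24.
Reiko is living and takes 1/8.
Mariko is living and takes 1/4.
Chiyo predeceased; the 1/4 allotted to Chiyo's branch passes to Chiyo's issue by representation.
The 1/4 is divided into 2 equal shares of 1/8 among Akira, Kenji.
Akira is living and takes 1/8.
Kenji is living and takes 1/8.
Hana is living and takes 1/8.
Isamu is living and takes 1/8.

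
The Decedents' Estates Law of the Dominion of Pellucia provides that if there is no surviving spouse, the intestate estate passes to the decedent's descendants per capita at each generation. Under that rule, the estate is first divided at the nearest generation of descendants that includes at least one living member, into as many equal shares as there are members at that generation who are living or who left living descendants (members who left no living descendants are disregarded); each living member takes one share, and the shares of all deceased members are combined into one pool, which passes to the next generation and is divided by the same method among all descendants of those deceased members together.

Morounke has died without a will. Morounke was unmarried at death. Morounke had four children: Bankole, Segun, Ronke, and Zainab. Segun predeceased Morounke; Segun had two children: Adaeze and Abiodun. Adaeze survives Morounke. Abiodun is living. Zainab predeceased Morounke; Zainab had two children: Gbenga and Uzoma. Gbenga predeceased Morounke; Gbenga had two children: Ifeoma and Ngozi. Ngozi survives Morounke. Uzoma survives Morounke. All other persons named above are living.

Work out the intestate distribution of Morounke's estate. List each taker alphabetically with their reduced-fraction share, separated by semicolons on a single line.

Abiodun 1/8; Adaeze 1/8; Bankole 1/4; Ifeoma 1/16; Ngozi 1/16; Ronke 1/4; Uzoma 1/8

There is no surviving spouse, so the entire estate passes to Morounke's descendants per capita at each generation.
At generation 1 (Bankole, Segun, Ronke, Zainab) there are 4 shares of (1)/4 = 1/4 each.
Living: Bankole and Ronke — each takes 1/4.
Deceased: Segun and Zainab. Their combined 1/2 is pooled and carried to generation 2.
At generation 2 (Adaeze, Abiodun, Gbenga, Uzoma) there are 4 shares of (1/2)/4 = 1/8 each.
Living: Adaeze, Abiodun, and Uzoma — each takes 1/8.
Deceased: Gbenga. That 1/8 share is carried to generation 3.
At generation 3 (Ifeoma, Ngozi) there are 2 shares of (1/8)/2 = 1/16 each.
Living: Ifeoma and Ngozi — each takes 1/16.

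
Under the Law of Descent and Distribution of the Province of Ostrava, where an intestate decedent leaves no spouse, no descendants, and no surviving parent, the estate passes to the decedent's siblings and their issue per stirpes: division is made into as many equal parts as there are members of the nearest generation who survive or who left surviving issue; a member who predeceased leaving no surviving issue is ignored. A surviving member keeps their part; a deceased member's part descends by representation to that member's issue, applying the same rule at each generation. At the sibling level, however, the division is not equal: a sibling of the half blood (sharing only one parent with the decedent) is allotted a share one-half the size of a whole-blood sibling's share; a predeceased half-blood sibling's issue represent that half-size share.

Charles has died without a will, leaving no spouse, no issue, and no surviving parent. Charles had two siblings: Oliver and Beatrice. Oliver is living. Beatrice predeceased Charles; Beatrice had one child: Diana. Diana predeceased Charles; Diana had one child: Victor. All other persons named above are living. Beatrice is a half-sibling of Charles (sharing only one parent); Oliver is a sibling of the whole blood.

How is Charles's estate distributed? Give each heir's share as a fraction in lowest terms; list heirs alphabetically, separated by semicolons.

Oliver 2/3; Victor 1/3

No spouse, descendants, or parent survives, so the estate passes to Charles's siblings per stirpes.
Half-blood siblings count for one-half the weight of whole-blood siblings at the initial division.
Dividing 1 in proportion to weights (total weight 3/2): Oliver (weight 1) → 2/3; Beatrice (weight 1/2) → 1/3.
Oliver is living and takes 2/3.
Beatrice predeceased; the 1/3 allotted to Beatrice's branch passes to Beatrice's issue by representation.
Diana's line is the sole branch at this level, so the full 1/3 passes to Diana's issue by representation.
Victor is the sole taker at this level and receives the full 1/3.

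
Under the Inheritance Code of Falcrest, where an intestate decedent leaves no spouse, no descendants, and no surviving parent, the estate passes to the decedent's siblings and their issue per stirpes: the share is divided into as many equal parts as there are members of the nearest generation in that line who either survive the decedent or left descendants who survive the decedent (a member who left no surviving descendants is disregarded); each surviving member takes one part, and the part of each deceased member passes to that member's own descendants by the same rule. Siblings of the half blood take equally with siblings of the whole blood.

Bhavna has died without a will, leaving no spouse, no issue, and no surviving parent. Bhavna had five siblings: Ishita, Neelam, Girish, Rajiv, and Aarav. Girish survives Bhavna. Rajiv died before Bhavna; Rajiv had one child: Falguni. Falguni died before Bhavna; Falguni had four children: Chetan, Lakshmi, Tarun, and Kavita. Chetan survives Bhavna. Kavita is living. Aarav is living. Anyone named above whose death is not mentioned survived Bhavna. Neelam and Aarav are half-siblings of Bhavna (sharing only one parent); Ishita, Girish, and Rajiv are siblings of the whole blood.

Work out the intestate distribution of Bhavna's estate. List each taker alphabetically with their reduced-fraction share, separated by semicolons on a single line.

No spouse, descendants, or parent survives, so the estate passes to Bhavna's siblings per stirpes.
Half-blood and whole-blood siblings take equally under the stated rule.
The estate is divided into 5 equal shares of 1/5 among Ishita, Neelam, Girish, Rajiv, Aarav.
Ishita is living and takes 1/5.
Neelam is living and takes 1/5.
Girish is living and takes 1/5.
Rajiv predeceased; the 1/5 allotted to Rajiv's branch passes to Rajiv's issue by representation.
Falguni's line is the sole branch at this level, so the full 1/5 passes to Falguni's issue by representation.
The 1/5 is divided into 4 equal shares of 1/20 among Chetan, Lakshmi, Tarun, Kavita.
Chetan is living and takes 1/20.
Lakshmi is living and takes 1/20.
Tarun is living and takes 1/20.
Kavita is living and takes 1/20.
Aarav is living and takes 1/5.

Aarav 1/5; Chetan 1/20; Girish 1/5; Ishita 1/5; Kavita 1/20; Lakshmi 1/20; Neelam 1/5; Tarun 1/20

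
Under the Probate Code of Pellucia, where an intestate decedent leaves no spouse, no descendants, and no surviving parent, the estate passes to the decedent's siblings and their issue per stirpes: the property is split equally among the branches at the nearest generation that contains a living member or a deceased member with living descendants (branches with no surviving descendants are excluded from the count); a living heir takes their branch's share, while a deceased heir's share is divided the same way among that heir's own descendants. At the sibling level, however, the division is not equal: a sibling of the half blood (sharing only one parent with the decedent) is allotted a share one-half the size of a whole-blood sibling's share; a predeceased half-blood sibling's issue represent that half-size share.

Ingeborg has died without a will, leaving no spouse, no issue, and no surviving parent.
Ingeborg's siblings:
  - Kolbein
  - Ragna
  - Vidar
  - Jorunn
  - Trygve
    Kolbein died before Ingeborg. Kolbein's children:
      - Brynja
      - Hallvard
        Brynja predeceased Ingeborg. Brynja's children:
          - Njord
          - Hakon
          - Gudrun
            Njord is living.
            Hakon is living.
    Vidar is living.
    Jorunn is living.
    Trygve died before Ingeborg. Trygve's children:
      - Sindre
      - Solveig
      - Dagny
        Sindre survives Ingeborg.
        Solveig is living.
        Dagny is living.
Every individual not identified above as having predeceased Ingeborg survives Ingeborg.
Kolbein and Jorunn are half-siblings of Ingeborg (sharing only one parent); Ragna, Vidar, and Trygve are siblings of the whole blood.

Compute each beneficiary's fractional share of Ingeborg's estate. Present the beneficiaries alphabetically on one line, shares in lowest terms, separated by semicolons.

No spouse, descendants, or parent survives, so the estate passes to Ingeborg's siblings per stirpes.
Half-blood siblings count for one-half the weight of whole-blood siblings at the initial division.
Dividing 1 in proportion to weights (total weight 4): Kolbein (weight 1/2) → 1/8; Ragna (weight 1) → 1/4; Vidar (weight 1) → 1/4; Jorunn (weight 1/2) → 1/8; Trygve (weight 1) → 1/4.
Kolbein predeceased; the 1/8 allotted to Kolbein's branch passes to Kolbein's issue by representation.
The 1/8 is divided into 2 equal shares of 1/16 among Brynja, Hallvard.
Brynja predeceased; the 1/16 allotted to Brynja's branch passes to Brynja's issue by representation.
The 1/16 is divided into 3 equal shares of 1/48 among Njord, Hakon, Gudrun.
Njord is living and takes 1/48.
Hakon is living and takes 1/48.
Gudrun is living and takes 1/48.
Hallvard is living and takes 1/16.
Ragna is living and takes 1/4.
Vidar is living and takes 1/4.
Jorunn is living and takes 1/8.
Trygve predeceased; the 1/4 allotted to Trygve's branch passes to Trygve's issue by representation.
The 1/4 is divided into 3 equal shares of 1/12 among Sindre, Solveig, Dagny.
Sindre is living and takes 1/12.
Solveig is living and takes 1/12.
Dagny is living and takes 1/12.

Dagny 1/12; Gudrun 1/48; Hakon 1/48; Hallvard 1/16; Jorunn 1/8; Njord 1/48; Ragna 1/4; Sindre 1/12; Solveig 1/12; Vidar 1/4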